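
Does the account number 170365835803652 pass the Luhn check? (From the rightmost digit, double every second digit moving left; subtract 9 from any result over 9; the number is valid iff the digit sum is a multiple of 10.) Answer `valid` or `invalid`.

valid

From the right, keep odd positions and double even positions (subtract 9 from any doubled value over 9):
  doubled (positions 2,4,...): 1 6 7 6 1 6 5 → sum 32
  kept (positions 1,3,...): 2 6 0 5 8 6 0 1 → sum 28
Total = 60.
60 mod 10 = 0, so the number is valid.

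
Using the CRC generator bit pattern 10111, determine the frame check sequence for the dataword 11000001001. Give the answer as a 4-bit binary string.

Append 4 zeros: 110000010010000. Divide by 10111 (XOR where the leading bit is 1):
  pos 0: 11000 XOR 10111 = 01111
  pos 1: 11110 XOR 10111 = 01001
  pos 2: 10010 XOR 10111 = 00101
  pos 4: 10110 XOR 10111 = 00001
  pos 8: 10100 XOR 10111 = 00011
Remainder (last 4 bits) = 1100. This is the CRC / FCS.

1100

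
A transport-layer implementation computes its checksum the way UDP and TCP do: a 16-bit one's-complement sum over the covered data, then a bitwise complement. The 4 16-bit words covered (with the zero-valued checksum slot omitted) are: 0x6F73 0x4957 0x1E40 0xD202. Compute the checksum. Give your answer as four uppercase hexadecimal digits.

56F2

One's-complement addition (fold any carry out of bit 15 back into bit 0):
  0x6F73 + 0x4957 = 0x0B8CA
  0xB8CA + 0x1E40 = 0x0D70A
  0xD70A + 0xD202 = 0x1A90C → wrap carry → 0xA90D
One's-complement sum = 0xA90D.
Checksum = ~0xA90D & 0xFFFF = 0x56F2.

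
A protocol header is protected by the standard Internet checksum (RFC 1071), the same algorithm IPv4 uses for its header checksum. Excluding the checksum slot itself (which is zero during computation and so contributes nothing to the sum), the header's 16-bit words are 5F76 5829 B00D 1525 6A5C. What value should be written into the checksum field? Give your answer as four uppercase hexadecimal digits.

18D1

One's-complement addition (fold any carry out of bit 15 back into bit 0):
  0x5F76 + 0x5829 = 0x0B79F
  0xB79F + 0xB00D = 0x167AC → wrap carry → 0x67AD
  0x67AD + 0x1525 = 0x07CD2
  0x7CD2 + 0x6A5C = 0x0E72E
One's-complement sum = 0xE72E.
Checksum = ~0xE72E & 0xFFFF = 0x18D1.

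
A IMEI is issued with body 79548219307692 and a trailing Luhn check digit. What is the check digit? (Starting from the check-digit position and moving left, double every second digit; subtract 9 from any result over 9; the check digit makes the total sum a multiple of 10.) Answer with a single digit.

3

Partial digits right→left: 2 9 6 7 0 3 9 1 2 8 4 5 9 7
Double every second digit counting from the check-digit position (so the 1st, 3rd, 5th, ... of the partial from the right).
  doubled (with −9 where >9): 4 3 0 9 4 8 9 → sum 37
  kept as-is: 9 7 3 1 8 5 7 → sum 40
Total = 37 + 40 = 77.
Check digit = (10 − (77 mod 10)) mod 10 = 3.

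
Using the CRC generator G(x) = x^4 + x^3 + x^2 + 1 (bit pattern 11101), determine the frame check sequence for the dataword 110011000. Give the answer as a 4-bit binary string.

Append 4 zeros: 1100110000000. Divide by 11101 (XOR where the leading bit is 1):
  pos 0: 11001 XOR 11101 = 00100
  pos 2: 10010 XOR 11101 = 01111
  pos 3: 11110 XOR 11101 = 00011
  pos 6: 11000 XOR 11101 = 00101
  pos 8: 10100 XOR 11101 = 01001
Remainder (last 4 bits) = 1001. This is the CRC / FCS.

1001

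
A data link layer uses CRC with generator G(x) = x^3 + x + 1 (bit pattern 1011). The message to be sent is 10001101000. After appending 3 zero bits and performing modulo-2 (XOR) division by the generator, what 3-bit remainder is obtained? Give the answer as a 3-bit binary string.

Append 3 zeros: 10001101000000. Divide by 1011 (XOR where the leading bit is 1):
  pos 0: 1000 XOR 1011 = 0011
  pos 2: 1111 XOR 1011 = 0100
  pos 3: 1000 XOR 1011 = 0011
  pos 5: 1110 XOR 1011 = 0101
  pos 6: 1010 XOR 1011 = 0001
  pos 9: 1000 XOR 1011 = 0011
Remainder (last 3 bits) = 110. This is the CRC / FCS.

110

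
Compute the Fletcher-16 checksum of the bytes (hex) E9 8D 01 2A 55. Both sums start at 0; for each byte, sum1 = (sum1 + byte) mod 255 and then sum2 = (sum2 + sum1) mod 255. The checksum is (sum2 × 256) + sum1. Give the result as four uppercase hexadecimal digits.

Running sums (mod 255):
  after byte 0 (E9): sum1=233, sum2=233
  after byte 1 (8D): sum1=119, sum2=97
  after byte 2 (01): sum1=120, sum2=217
  after byte 3 (2A): sum1=162, sum2=124
  after byte 4 (55): sum1=247, sum2=116
Checksum = sum2·256 + sum1 = 116·256 + 247 = 29943 = 0x74F7.

74F7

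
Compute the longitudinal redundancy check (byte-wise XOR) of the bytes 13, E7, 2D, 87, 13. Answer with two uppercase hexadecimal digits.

4D

XOR the bytes together:
  start with 0x13
  0x13 ⊕ 0xE7 = 0xF4
  0xF4 ⊕ 0x2D = 0xD9
  0xD9 ⊕ 0x87 = 0x5E
  0x5E ⊕ 0x13 = 0x4D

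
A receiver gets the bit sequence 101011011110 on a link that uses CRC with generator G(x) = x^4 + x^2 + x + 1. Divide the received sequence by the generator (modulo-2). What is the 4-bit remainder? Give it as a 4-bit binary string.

Modulo-2 division of 101011011110 by 10111:
  pos 0: 10101 XOR 10111 = 00010
  pos 3: 10101 XOR 10111 = 00010
  pos 6: 10111 XOR 10111 = 00000
Remainder = 0000 (zero — the frame passes the CRC check).

0000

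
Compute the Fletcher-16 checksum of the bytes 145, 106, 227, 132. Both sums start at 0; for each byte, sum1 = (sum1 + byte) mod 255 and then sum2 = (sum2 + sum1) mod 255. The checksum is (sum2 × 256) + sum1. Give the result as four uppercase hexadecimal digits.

Running sums (mod 255):
  after byte 0 (145): sum1=145, sum2=145
  after byte 1 (106): sum1=251, sum2=141
  after byte 2 (227): sum1=223, sum2=109
  after byte 3 (132): sum1=100, sum2=209
Checksum = sum2·256 + sum1 = 209·256 + 100 = 53604 = 0xD164.

D164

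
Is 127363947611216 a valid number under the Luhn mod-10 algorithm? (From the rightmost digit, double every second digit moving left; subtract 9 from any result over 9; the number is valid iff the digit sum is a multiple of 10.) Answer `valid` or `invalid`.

From the right, keep odd positions and double even positions (subtract 9 from any doubled value over 9):
  doubled (positions 2,4,...): 2 2 3 8 6 6 4 → sum 31
  kept (positions 1,3,...): 6 2 1 7 9 6 7 1 → sum 39
Total = 70.
70 mod 10 = 0, so the number is valid.

valid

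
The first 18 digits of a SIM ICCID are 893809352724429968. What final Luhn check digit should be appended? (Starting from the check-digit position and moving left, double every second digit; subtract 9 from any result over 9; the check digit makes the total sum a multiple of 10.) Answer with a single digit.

Partial digits right→left: 8 6 9 9 2 4 4 2 7 2 5 3 9 0 8 3 9 8
Double every second digit counting from the check-digit position (so the 1st, 3rd, 5th, ... of the partial from the right).
  doubled (with −9 where >9): 7 9 4 8 5 1 9 7 9 → sum 59
  kept as-is: 6 9 4 2 2 3 0 3 8 → sum 37
Total = 59 + 37 = 96.
Check digit = (10 − (96 mod 10)) mod 10 = 4.

4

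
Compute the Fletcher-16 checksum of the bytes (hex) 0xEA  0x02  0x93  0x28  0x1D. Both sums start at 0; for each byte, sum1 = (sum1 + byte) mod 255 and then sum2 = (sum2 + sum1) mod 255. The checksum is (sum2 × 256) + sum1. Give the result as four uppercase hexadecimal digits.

Running sums (mod 255):
  after byte 0 (0xEA): sum1=234, sum2=234
  after byte 1 (0x02): sum1=236, sum2=215
  after byte 2 (0x93): sum1=128, sum2=88
  after byte 3 (0x28): sum1=168, sum2=1
  after byte 4 (0x1D): sum1=197, sum2=198
Checksum = sum2·256 + sum1 = 198·256 + 197 = 50885 = 0xC6C5.

C6C5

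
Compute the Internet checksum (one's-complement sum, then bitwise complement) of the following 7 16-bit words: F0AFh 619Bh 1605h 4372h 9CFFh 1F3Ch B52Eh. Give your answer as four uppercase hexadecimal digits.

E2D2

One's-complement addition (fold any carry out of bit 15 back into bit 0):
  0xF0AF + 0x619B = 0x1524A → wrap carry → 0x524B
  0x524B + 0x1605 = 0x06850
  0x6850 + 0x4372 = 0x0ABC2
  0xABC2 + 0x9CFF = 0x148C1 → wrap carry → 0x48C2
  0x48C2 + 0x1F3C = 0x067FE
  0x67FE + 0xB52E = 0x11D2C → wrap carry → 0x1D2D
One's-complement sum = 0x1D2D.
Checksum = ~0x1D2D & 0xFFFF = 0xE2D2.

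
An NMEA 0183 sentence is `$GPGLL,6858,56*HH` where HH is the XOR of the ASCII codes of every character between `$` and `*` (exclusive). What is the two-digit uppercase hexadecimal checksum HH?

50

XOR the ASCII codes of the payload characters:
  'G' = 0x47 → acc = 0x47
  'P' = 0x50 → acc = 0x17
  'G' = 0x47 → acc = 0x50
  'L' = 0x4C → acc = 0x1C
  'L' = 0x4C → acc = 0x50
  ',' = 0x2C → acc = 0x7C
  '6' = 0x36 → acc = 0x4A
  '8' = 0x38 → acc = 0x72
  '5' = 0x35 → acc = 0x47
  '8' = 0x38 → acc = 0x7F
  ',' = 0x2C → acc = 0x53
  '5' = 0x35 → acc = 0x66
  '6' = 0x36 → acc = 0x50
Checksum = 0x50.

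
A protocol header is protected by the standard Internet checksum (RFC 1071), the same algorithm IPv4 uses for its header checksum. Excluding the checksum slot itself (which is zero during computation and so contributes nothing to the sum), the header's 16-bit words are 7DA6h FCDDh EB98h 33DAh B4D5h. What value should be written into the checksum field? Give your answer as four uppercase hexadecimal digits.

B132

One's-complement addition (fold any carry out of bit 15 back into bit 0):
  0x7DA6 + 0xFCDD = 0x17A83 → wrap carry → 0x7A84
  0x7A84 + 0xEB98 = 0x1661C → wrap carry → 0x661D
  0x661D + 0x33DA = 0x099F7
  0x99F7 + 0xB4D5 = 0x14ECC → wrap carry → 0x4ECD
One's-complement sum = 0x4ECD.
Checksum = ~0x4ECD & 0xFFFF = 0xB132.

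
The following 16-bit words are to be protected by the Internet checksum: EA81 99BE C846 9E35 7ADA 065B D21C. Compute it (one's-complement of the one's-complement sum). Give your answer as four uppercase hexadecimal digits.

C1F0

One's-complement addition (fold any carry out of bit 15 back into bit 0):
  0xEA81 + 0x99BE = 0x1843F → wrap carry → 0x8440
  0x8440 + 0xC846 = 0x14C86 → wrap carry → 0x4C87
  0x4C87 + 0x9E35 = 0x0EABC
  0xEABC + 0x7ADA = 0x16596 → wrap carry → 0x6597
  0x6597 + 0x065B = 0x06BF2
  0x6BF2 + 0xD21C = 0x13E0E → wrap carry → 0x3E0F
One's-complement sum = 0x3E0F.
Checksum = ~0x3E0F & 0xFFFF = 0xC1F0.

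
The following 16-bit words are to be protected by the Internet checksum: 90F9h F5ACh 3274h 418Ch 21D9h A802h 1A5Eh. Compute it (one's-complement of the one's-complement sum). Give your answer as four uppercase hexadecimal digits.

One's-complement addition (fold any carry out of bit 15 back into bit 0):
  0x90F9 + 0xF5AC = 0x186A5 → wrap carry → 0x86A6
  0x86A6 + 0x3274 = 0x0B91A
  0xB91A + 0x418C = 0x0FAA6
  0xFAA6 + 0x21D9 = 0x11C7F → wrap carry → 0x1C80
  0x1C80 + 0xA802 = 0x0C482
  0xC482 + 0x1A5E = 0x0DEE0
One's-complement sum = 0xDEE0.
Checksum = ~0xDEE0 & 0xFFFF = 0x211F.

211F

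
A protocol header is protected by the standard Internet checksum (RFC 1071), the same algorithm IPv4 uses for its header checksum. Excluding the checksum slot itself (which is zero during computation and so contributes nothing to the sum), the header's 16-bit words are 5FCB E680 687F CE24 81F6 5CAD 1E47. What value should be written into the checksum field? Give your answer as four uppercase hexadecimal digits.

8624

One's-complement addition (fold any carry out of bit 15 back into bit 0):
  0x5FCB + 0xE680 = 0x1464B → wrap carry → 0x464C
  0x464C + 0x687F = 0x0AECB
  0xAECB + 0xCE24 = 0x17CEF → wrap carry → 0x7CF0
  0x7CF0 + 0x81F6 = 0x0FEE6
  0xFEE6 + 0x5CAD = 0x15B93 → wrap carry → 0x5B94
  0x5B94 + 0x1E47 = 0x079DB
One's-complement sum = 0x79DB.
Checksum = ~0x79DB & 0xFFFF = 0x8624.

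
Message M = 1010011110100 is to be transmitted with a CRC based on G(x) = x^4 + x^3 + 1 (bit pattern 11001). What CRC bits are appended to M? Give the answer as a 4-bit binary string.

1101

Append 4 zeros: 10100111101000000. Divide by 11001 (XOR where the leading bit is 1):
  pos 0: 10100 XOR 11001 = 01101
  pos 1: 11011 XOR 11001 = 00010
  pos 4: 10111 XOR 11001 = 01110
  pos 5: 11100 XOR 11001 = 00101
  pos 7: 10110 XOR 11001 = 01111
  pos 8: 11110 XOR 11001 = 00111
  pos 10: 11100 XOR 11001 = 00101
  pos 12: 10100 XOR 11001 = 01101
Remainder (last 4 bits) = 1101. This is the CRC / FCS.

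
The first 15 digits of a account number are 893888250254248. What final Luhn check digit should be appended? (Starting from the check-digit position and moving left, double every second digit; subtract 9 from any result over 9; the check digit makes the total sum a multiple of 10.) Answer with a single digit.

Partial digits right→left: 8 4 2 4 5 2 0 5 2 8 8 8 3 9 8
Double every second digit counting from the check-digit position (so the 1st, 3rd, 5th, ... of the partial from the right).
  doubled (with −9 where >9): 7 4 1 0 4 7 6 7 → sum 36
  kept as-is: 4 4 2 5 8 8 9 → sum 40
Total = 36 + 40 = 76.
Check digit = (10 − (76 mod 10)) mod 10 = 4.

4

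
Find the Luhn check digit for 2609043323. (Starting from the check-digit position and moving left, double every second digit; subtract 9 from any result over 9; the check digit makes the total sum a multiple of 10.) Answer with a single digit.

Partial digits right→left: 3 2 3 3 4 0 9 0 6 2
Double every second digit counting from the check-digit position (so the 1st, 3rd, 5th, ... of the partial from the right).
  doubled (with −9 where >9): 6 6 8 9 3 → sum 32
  kept as-is: 2 3 0 0 2 → sum 7
Total = 32 + 7 = 39.
Check digit = (10 − (39 mod 10)) mod 10 = 1.

1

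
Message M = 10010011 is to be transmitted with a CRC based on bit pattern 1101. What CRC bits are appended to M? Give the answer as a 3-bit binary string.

Append 3 zeros: 10010011000. Divide by 1101 (XOR where the leading bit is 1):
  pos 0: 1001 XOR 1101 = 0100
  pos 1: 1000 XOR 1101 = 0101
  pos 2: 1010 XOR 1101 = 0111
  pos 3: 1111 XOR 1101 = 0010
  pos 5: 1010 XOR 1101 = 0111
  pos 6: 1110 XOR 1101 = 0011
Remainder (last 3 bits) = 110. This is the CRC / FCS.

110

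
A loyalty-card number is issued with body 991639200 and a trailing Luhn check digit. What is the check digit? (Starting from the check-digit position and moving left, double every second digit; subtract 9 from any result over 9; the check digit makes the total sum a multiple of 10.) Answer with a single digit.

Partial digits right→left: 0 0 2 9 3 6 1 9 9
Double every second digit counting from the check-digit position (so the 1st, 3rd, 5th, ... of the partial from the right).
  doubled (with −9 where >9): 0 4 6 2 9 → sum 21
  kept as-is: 0 9 6 9 → sum 24
Total = 21 + 24 = 45.
Check digit = (10 − (45 mod 10)) mod 10 = 5.

5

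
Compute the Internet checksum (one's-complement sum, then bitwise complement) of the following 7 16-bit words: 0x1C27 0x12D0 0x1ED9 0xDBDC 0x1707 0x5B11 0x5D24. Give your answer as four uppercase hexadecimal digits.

0716

One's-complement addition (fold any carry out of bit 15 back into bit 0):
  0x1C27 + 0x12D0 = 0x02EF7
  0x2EF7 + 0x1ED9 = 0x04DD0
  0x4DD0 + 0xDBDC = 0x129AC → wrap carry → 0x29AD
  0x29AD + 0x1707 = 0x040B4
  0x40B4 + 0x5B11 = 0x09BC5
  0x9BC5 + 0x5D24 = 0x0F8E9
One's-complement sum = 0xF8E9.
Checksum = ~0xF8E9 & 0xFFFF = 0x0716.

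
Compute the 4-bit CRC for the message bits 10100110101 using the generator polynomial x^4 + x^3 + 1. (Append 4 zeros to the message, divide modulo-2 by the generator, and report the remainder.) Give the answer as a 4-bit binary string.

0010

Append 4 zeros: 101001101010000. Divide by 11001 (XOR where the leading bit is 1):
  pos 0: 10100 XOR 11001 = 01101
  pos 1: 11011 XOR 11001 = 00010
  pos 4: 10101 XOR 11001 = 01100
  pos 5: 11000 XOR 11001 = 00001
  pos 9: 11000 XOR 11001 = 00001
Remainder (last 4 bits) = 0010. This is the CRC / FCS.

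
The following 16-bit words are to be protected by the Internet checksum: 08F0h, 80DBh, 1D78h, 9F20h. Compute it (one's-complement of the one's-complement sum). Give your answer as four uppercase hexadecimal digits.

B99B

One's-complement addition (fold any carry out of bit 15 back into bit 0):
  0x08F0 + 0x80DB = 0x089CB
  0x89CB + 0x1D78 = 0x0A743
  0xA743 + 0x9F20 = 0x14663 → wrap carry → 0x4664
One's-complement sum = 0x4664.
Checksum = ~0x4664 & 0xFFFF = 0xB99B.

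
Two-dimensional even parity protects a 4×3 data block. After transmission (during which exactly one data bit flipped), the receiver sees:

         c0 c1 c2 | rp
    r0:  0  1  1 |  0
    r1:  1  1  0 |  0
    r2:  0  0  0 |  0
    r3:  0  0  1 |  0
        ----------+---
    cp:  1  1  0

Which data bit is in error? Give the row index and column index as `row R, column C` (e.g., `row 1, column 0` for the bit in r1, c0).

Recompute each row's even parity and compare to rp:
  r0: data parity 0, sent rp 0 → ok
  r1: data parity 0, sent rp 0 → ok
  r2: data parity 0, sent rp 0 → ok
  r3: data parity 1, sent rp 0 → mismatch
Recompute each column's even parity and compare to cp:
  c0: data parity 1, sent cp 1 → ok
  c1: data parity 0, sent cp 1 → mismatch
  c2: data parity 0, sent cp 0 → ok
Exactly one row (r3) and one column (c1) fail → the flipped bit is at their intersection.

row 3, column 1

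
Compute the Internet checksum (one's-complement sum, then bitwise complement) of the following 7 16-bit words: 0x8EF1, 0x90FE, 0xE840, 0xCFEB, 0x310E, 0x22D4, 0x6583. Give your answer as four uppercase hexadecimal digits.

One's-complement addition (fold any carry out of bit 15 back into bit 0):
  0x8EF1 + 0x90FE = 0x11FEF → wrap carry → 0x1FF0
  0x1FF0 + 0xE840 = 0x10830 → wrap carry → 0x0831
  0x0831 + 0xCFEB = 0x0D81C
  0xD81C + 0x310E = 0x1092A → wrap carry → 0x092B
  0x092B + 0x22D4 = 0x02BFF
  0x2BFF + 0x6583 = 0x09182
One's-complement sum = 0x9182.
Checksum = ~0x9182 & 0xFFFF = 0x6E7D.

6E7D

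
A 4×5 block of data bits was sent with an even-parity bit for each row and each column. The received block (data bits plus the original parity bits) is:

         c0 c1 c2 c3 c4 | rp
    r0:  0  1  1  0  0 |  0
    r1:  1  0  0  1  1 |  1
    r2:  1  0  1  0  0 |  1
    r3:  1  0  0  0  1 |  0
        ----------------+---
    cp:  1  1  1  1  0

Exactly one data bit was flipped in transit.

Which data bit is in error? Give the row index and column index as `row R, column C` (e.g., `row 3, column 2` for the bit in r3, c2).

row 2, column 2

Recompute each row's even parity and compare to rp:
  r0: data parity 0, sent rp 0 → ok
  r1: data parity 1, sent rp 1 → ok
  r2: data parity 0, sent rp 1 → mismatch
  r3: data parity 0, sent rp 0 → ok
Recompute each column's even parity and compare to cp:
  c0: data parity 1, sent cp 1 → ok
  c1: data parity 1, sent cp 1 → ok
  c2: data parity 0, sent cp 1 → mismatch
  c3: data parity 1, sent cp 1 → ok
  c4: data parity 0, sent cp 0 → ok
Exactly one row (r2) and one column (c2) fail → the flipped bit is at their intersection.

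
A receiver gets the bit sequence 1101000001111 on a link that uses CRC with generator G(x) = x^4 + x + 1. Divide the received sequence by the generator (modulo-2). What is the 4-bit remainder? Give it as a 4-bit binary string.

0100

Modulo-2 division of 1101000001111 by 10011:
  pos 0: 11010 XOR 10011 = 01001
  pos 1: 10010 XOR 10011 = 00001
  pos 5: 10001 XOR 10011 = 00010
  pos 8: 10111 XOR 10011 = 00100
Remainder = 0100 (nonzero — an error is detected).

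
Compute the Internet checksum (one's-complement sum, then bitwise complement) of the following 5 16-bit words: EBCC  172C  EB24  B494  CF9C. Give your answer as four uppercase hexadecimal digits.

One's-complement addition (fold any carry out of bit 15 back into bit 0):
  0xEBCC + 0x172C = 0x102F8 → wrap carry → 0x02F9
  0x02F9 + 0xEB24 = 0x0EE1D
  0xEE1D + 0xB494 = 0x1A2B1 → wrap carry → 0xA2B2
  0xA2B2 + 0xCF9C = 0x1724E → wrap carry → 0x724F
One's-complement sum = 0x724F.
Checksum = ~0x724F & 0xFFFF = 0x8DB0.

8DB0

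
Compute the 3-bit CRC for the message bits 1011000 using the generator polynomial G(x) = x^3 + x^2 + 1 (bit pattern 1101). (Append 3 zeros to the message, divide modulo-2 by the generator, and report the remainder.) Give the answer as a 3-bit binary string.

Append 3 zeros: 1011000000. Divide by 1101 (XOR where the leading bit is 1):
  pos 0: 1011 XOR 1101 = 0110
  pos 1: 1100 XOR 1101 = 0001
  pos 4: 1000 XOR 1101 = 0101
  pos 5: 1010 XOR 1101 = 0111
  pos 6: 1110 XOR 1101 = 0011
Remainder (last 3 bits) = 011. This is the CRC / FCS.

011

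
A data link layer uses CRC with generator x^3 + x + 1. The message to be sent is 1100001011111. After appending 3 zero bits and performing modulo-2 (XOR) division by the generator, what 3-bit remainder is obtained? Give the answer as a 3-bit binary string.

Append 3 zeros: 1100001011111000. Divide by 1011 (XOR where the leading bit is 1):
  pos 0: 1100 XOR 1011 = 0111
  pos 1: 1110 XOR 1011 = 0101
  pos 2: 1010 XOR 1011 = 0001
  pos 5: 1101 XOR 1011 = 0110
  pos 6: 1101 XOR 1011 = 0110
  pos 7: 1101 XOR 1011 = 0110
  pos 8: 1101 XOR 1011 = 0110
  pos 9: 1101 XOR 1011 = 0110
  pos 10: 1100 XOR 1011 = 0111
  pos 11: 1110 XOR 1011 = 0101
  pos 12: 1010 XOR 1011 = 0001
Remainder (last 3 bits) = 001. This is the CRC / FCS.

001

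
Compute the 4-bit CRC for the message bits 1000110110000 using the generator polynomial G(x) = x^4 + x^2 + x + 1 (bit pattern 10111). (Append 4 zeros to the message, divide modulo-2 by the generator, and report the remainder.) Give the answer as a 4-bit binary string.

1011

Append 4 zeros: 10001101100000000. Divide by 10111 (XOR where the leading bit is 1):
  pos 0: 10001 XOR 10111 = 00110
  pos 2: 11010 XOR 10111 = 01101
  pos 3: 11011 XOR 10111 = 01100
  pos 4: 11001 XOR 10111 = 01110
  pos 5: 11100 XOR 10111 = 01011
  pos 6: 10110 XOR 10111 = 00001
  pos 10: 10000 XOR 10111 = 00111
  pos 12: 11100 XOR 10111 = 01011
Remainder (last 4 bits) = 1011. This is the CRC / FCS.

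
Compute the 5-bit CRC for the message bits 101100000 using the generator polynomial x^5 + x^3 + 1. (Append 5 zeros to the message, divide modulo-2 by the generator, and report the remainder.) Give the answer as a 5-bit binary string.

01001

Append 5 zeros: 10110000000000. Divide by 101001 (XOR where the leading bit is 1):
  pos 0: 101100 XOR 101001 = 000101
  pos 3: 101000 XOR 101001 = 000001
  pos 8: 100000 XOR 101001 = 001001
Remainder (last 5 bits) = 01001. This is the CRC / FCS.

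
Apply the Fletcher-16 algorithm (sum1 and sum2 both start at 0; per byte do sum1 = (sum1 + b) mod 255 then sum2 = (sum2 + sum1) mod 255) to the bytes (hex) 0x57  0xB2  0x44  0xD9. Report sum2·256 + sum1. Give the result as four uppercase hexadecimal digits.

D728

Running sums (mod 255):
  after byte 0 (0x57): sum1=87, sum2=87
  after byte 1 (0xB2): sum1=10, sum2=97
  after byte 2 (0x44): sum1=78, sum2=175
  after byte 3 (0xD9): sum1=40, sum2=215
Checksum = sum2·256 + sum1 = 215·256 + 40 = 55080 = 0xD728.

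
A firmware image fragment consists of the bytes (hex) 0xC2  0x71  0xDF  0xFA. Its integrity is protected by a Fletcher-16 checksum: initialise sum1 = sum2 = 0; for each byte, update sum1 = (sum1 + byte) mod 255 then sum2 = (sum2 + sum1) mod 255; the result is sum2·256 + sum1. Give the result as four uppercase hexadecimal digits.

Running sums (mod 255):
  after byte 0 (0xC2): sum1=194, sum2=194
  after byte 1 (0x71): sum1=52, sum2=246
  after byte 2 (0xDF): sum1=20, sum2=11
  after byte 3 (0xFA): sum1=15, sum2=26
Checksum = sum2·256 + sum1 = 26·256 + 15 = 6671 = 0x1A0F.

1A0F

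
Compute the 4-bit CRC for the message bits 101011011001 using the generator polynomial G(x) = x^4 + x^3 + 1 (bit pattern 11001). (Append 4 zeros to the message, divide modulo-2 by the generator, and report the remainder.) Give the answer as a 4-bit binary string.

Append 4 zeros: 1010110110010000. Divide by 11001 (XOR where the leading bit is 1):
  pos 0: 10101 XOR 11001 = 01100
  pos 1: 11001 XOR 11001 = 00000
  pos 7: 11001 XOR 11001 = 00000
Remainder (last 4 bits) = 0000. This is the CRC / FCS.

0000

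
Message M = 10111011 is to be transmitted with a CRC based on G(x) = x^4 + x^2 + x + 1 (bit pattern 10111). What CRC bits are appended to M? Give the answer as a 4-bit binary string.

Append 4 zeros: 101110110000. Divide by 10111 (XOR where the leading bit is 1):
  pos 0: 10111 XOR 10111 = 00000
  pos 6: 11000 XOR 10111 = 01111
  pos 7: 11110 XOR 10111 = 01001
Remainder (last 4 bits) = 1001. This is the CRC / FCS.

1001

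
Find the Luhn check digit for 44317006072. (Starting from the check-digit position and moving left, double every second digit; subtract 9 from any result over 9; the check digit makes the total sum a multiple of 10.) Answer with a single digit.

9

Partial digits right→left: 2 7 0 6 0 0 7 1 3 4 4
Double every second digit counting from the check-digit position (so the 1st, 3rd, 5th, ... of the partial from the right).
  doubled (with −9 where >9): 4 0 0 5 6 8 → sum 23
  kept as-is: 7 6 0 1 4 → sum 18
Total = 23 + 18 = 41.
Check digit = (10 − (41 mod 10)) mod 10 = 9.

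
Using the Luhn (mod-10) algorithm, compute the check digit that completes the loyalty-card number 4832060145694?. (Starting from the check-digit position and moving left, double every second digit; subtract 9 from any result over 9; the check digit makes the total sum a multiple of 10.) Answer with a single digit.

Partial digits right→left: 4 9 6 5 4 1 0 6 0 2 3 8 4
Double every second digit counting from the check-digit position (so the 1st, 3rd, 5th, ... of the partial from the right).
  doubled (with −9 where >9): 8 3 8 0 0 6 8 → sum 33
  kept as-is: 9 5 1 6 2 8 → sum 31
Total = 33 + 31 = 64.
Check digit = (10 − (64 mod 10)) mod 10 = 6.

6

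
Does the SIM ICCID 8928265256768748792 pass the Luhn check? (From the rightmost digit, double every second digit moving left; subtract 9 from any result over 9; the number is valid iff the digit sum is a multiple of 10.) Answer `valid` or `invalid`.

From the right, keep odd positions and double even positions (subtract 9 from any doubled value over 9):
  doubled (positions 2,4,...): 9 7 5 3 3 4 3 7 9 → sum 50
  kept (positions 1,3,...): 2 7 4 8 7 5 5 2 2 8 → sum 50
Total = 100.
100 mod 10 = 0, so the number is valid.

valid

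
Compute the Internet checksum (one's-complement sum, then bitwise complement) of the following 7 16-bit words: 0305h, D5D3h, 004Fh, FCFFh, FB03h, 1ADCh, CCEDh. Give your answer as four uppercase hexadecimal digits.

470A

One's-complement addition (fold any carry out of bit 15 back into bit 0):
  0x0305 + 0xD5D3 = 0x0D8D8
  0xD8D8 + 0x004F = 0x0D927
  0xD927 + 0xFCFF = 0x1D626 → wrap carry → 0xD627
  0xD627 + 0xFB03 = 0x1D12A → wrap carry → 0xD12B
  0xD12B + 0x1ADC = 0x0EC07
  0xEC07 + 0xCCED = 0x1B8F4 → wrap carry → 0xB8F5
One's-complement sum = 0xB8F5.
Checksum = ~0xB8F5 & 0xFFFF = 0x470A.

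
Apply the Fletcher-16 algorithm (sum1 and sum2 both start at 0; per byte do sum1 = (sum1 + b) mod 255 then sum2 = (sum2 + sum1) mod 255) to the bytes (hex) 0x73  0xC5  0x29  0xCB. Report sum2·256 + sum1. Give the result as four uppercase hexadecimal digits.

3D2E

Running sums (mod 255):
  after byte 0 (0x73): sum1=115, sum2=115
  after byte 1 (0xC5): sum1=57, sum2=172
  after byte 2 (0x29): sum1=98, sum2=15
  after byte 3 (0xCB): sum1=46, sum2=61
Checksum = sum2·256 + sum1 = 61·256 + 46 = 15662 = 0x3D2E.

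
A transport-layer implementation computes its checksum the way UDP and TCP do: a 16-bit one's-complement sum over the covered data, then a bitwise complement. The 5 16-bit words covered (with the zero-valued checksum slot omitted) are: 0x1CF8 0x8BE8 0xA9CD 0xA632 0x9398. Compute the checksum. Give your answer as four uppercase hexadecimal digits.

One's-complement addition (fold any carry out of bit 15 back into bit 0):
  0x1CF8 + 0x8BE8 = 0x0A8E0
  0xA8E0 + 0xA9CD = 0x152AD → wrap carry → 0x52AE
  0x52AE + 0xA632 = 0x0F8E0
  0xF8E0 + 0x9398 = 0x18C78 → wrap carry → 0x8C79
One's-complement sum = 0x8C79.
Checksum = ~0x8C79 & 0xFFFF = 0x7386.

7386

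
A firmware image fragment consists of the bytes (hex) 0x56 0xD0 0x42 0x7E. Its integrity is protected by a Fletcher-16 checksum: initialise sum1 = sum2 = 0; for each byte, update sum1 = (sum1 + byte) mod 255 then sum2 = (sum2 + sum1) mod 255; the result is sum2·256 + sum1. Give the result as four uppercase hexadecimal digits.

CEE7

Running sums (mod 255):
  after byte 0 (0x56): sum1=86, sum2=86
  after byte 1 (0xD0): sum1=39, sum2=125
  after byte 2 (0x42): sum1=105, sum2=230
  after byte 3 (0x7E): sum1=231, sum2=206
Checksum = sum2·256 + sum1 = 206·256 + 231 = 52967 = 0xCEE7.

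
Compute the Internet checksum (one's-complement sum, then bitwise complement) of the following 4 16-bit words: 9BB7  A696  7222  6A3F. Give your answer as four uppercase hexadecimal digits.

E14F

One's-complement addition (fold any carry out of bit 15 back into bit 0):
  0x9BB7 + 0xA696 = 0x1424D → wrap carry → 0x424E
  0x424E + 0x7222 = 0x0B470
  0xB470 + 0x6A3F = 0x11EAF → wrap carry → 0x1EB0
One's-complement sum = 0x1EB0.
Checksum = ~0x1EB0 & 0xFFFF = 0xE14F.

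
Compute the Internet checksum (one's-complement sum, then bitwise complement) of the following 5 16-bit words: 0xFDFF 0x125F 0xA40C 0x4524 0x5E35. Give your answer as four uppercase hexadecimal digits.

One's-complement addition (fold any carry out of bit 15 back into bit 0):
  0xFDFF + 0x125F = 0x1105E → wrap carry → 0x105F
  0x105F + 0xA40C = 0x0B46B
  0xB46B + 0x4524 = 0x0F98F
  0xF98F + 0x5E35 = 0x157C4 → wrap carry → 0x57C5
One's-complement sum = 0x57C5.
Checksum = ~0x57C5 & 0xFFFF = 0xA83A.

A83A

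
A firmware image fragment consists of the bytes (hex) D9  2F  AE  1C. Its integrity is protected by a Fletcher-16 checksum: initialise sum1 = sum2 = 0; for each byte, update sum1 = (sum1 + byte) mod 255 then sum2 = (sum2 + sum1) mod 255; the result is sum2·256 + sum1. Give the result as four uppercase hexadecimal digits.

6ED3

Running sums (mod 255):
  after byte 0 (D9): sum1=217, sum2=217
  after byte 1 (2F): sum1=9, sum2=226
  after byte 2 (AE): sum1=183, sum2=154
  after byte 3 (1C): sum1=211, sum2=110
Checksum = sum2·256 + sum1 = 110·256 + 211 = 28371 = 0x6ED3.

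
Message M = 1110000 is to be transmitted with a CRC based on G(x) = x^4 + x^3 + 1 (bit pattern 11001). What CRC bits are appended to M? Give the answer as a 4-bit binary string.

0001

Append 4 zeros: 11100000000. Divide by 11001 (XOR where the leading bit is 1):
  pos 0: 11100 XOR 11001 = 00101
  pos 2: 10100 XOR 11001 = 01101
  pos 3: 11010 XOR 11001 = 00011
  pos 6: 11000 XOR 11001 = 00001
Remainder (last 4 bits) = 0001. This is the CRC / FCS.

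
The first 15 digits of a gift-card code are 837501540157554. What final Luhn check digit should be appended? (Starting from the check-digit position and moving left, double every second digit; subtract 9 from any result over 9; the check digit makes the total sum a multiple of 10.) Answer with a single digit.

Partial digits right→left: 4 5 5 7 5 1 0 4 5 1 0 5 7 3 8
Double every second digit counting from the check-digit position (so the 1st, 3rd, 5th, ... of the partial from the right).
  doubled (with −9 where >9): 8 1 1 0 1 0 5 7 → sum 23
  kept as-is: 5 7 1 4 1 5 3 → sum 26
Total = 23 + 26 = 49.
Check digit = (10 − (49 mod 10)) mod 10 = 1.

1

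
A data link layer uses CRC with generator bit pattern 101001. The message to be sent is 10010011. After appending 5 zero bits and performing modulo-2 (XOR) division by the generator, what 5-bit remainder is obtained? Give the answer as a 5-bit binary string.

Append 5 zeros: 1001001100000. Divide by 101001 (XOR where the leading bit is 1):
  pos 0: 100100 XOR 101001 = 001101
  pos 2: 110111 XOR 101001 = 011110
  pos 3: 111100 XOR 101001 = 010101
  pos 4: 101010 XOR 101001 = 000011
Remainder (last 5 bits) = 11000. This is the CRC / FCS.

11000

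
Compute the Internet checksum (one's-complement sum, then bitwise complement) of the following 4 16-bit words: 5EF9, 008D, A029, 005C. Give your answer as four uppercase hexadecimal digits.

One's-complement addition (fold any carry out of bit 15 back into bit 0):
  0x5EF9 + 0x008D = 0x05F86
  0x5F86 + 0xA029 = 0x0FFAF
  0xFFAF + 0x005C = 0x1000B → wrap carry → 0x000C
One's-complement sum = 0x000C.
Checksum = ~0x000C & 0xFFFF = 0xFFF3.

FFF3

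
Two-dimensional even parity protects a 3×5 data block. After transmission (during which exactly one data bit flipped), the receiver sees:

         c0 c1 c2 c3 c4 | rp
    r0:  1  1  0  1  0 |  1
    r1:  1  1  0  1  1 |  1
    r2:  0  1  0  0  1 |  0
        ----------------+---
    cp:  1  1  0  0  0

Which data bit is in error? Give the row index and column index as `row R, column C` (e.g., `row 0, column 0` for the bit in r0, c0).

row 1, column 0

Recompute each row's even parity and compare to rp:
  r0: data parity 1, sent rp 1 → ok
  r1: data parity 0, sent rp 1 → mismatch
  r2: data parity 0, sent rp 0 → ok
Recompute each column's even parity and compare to cp:
  c0: data parity 0, sent cp 1 → mismatch
  c1: data parity 1, sent cp 1 → ok
  c2: data parity 0, sent cp 0 → ok
  c3: data parity 0, sent cp 0 → ok
  c4: data parity 0, sent cp 0 → ok
Exactly one row (r1) and one column (c0) fail → the flipped bit is at their intersection.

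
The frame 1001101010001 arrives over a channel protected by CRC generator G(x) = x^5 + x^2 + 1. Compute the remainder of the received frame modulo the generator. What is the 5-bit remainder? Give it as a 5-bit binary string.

00010

Modulo-2 division of 1001101010001 by 100101:
  pos 0: 100110 XOR 100101 = 000011
  pos 4: 111010 XOR 100101 = 011111
  pos 5: 111110 XOR 100101 = 011011
  pos 6: 110110 XOR 100101 = 010011
  pos 7: 100111 XOR 100101 = 000010
Remainder = 00010 (nonzero — an error is detected).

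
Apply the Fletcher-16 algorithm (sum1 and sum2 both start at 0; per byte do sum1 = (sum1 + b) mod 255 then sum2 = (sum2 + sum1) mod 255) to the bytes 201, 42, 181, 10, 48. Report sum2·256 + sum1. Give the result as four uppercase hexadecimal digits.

Running sums (mod 255):
  after byte 0 (201): sum1=201, sum2=201
  after byte 1 (42): sum1=243, sum2=189
  after byte 2 (181): sum1=169, sum2=103
  after byte 3 (10): sum1=179, sum2=27
  after byte 4 (48): sum1=227, sum2=254
Checksum = sum2·256 + sum1 = 254·256 + 227 = 65251 = 0xFEE3.

FEE3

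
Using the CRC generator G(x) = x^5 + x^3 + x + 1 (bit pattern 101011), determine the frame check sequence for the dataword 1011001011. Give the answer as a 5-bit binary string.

10001

Append 5 zeros: 101100101100000. Divide by 101011 (XOR where the leading bit is 1):
  pos 0: 101100 XOR 101011 = 000111
  pos 3: 111101 XOR 101011 = 010110
  pos 4: 101101 XOR 101011 = 000110
  pos 7: 110000 XOR 101011 = 011011
  pos 8: 110110 XOR 101011 = 011101
  pos 9: 111010 XOR 101011 = 010001
Remainder (last 5 bits) = 10001. This is the CRC / FCS.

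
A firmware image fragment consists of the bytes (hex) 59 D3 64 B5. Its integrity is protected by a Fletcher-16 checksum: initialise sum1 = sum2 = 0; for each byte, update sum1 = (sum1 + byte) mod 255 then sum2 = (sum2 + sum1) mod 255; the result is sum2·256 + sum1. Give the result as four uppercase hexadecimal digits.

Running sums (mod 255):
  after byte 0 (59): sum1=89, sum2=89
  after byte 1 (D3): sum1=45, sum2=134
  after byte 2 (64): sum1=145, sum2=24
  after byte 3 (B5): sum1=71, sum2=95
Checksum = sum2·256 + sum1 = 95·256 + 71 = 24391 = 0x5F47.

5F47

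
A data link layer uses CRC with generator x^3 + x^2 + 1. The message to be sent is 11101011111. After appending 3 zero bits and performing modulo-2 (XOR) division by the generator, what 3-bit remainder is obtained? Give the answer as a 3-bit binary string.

000

Append 3 zeros: 11101011111000. Divide by 1101 (XOR where the leading bit is 1):
  pos 0: 1110 XOR 1101 = 0011
  pos 2: 1110 XOR 1101 = 0011
  pos 4: 1111 XOR 1101 = 0010
  pos 6: 1011 XOR 1101 = 0110
  pos 7: 1101 XOR 1101 = 0000
Remainder (last 3 bits) = 000. This is the CRC / FCS.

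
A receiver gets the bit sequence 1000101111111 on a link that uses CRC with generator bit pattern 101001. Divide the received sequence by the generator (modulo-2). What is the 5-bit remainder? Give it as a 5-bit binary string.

Modulo-2 division of 1000101111111 by 101001:
  pos 0: 100010 XOR 101001 = 001011
  pos 2: 101111 XOR 101001 = 000110
  pos 5: 110111 XOR 101001 = 011110
  pos 6: 111101 XOR 101001 = 010100
  pos 7: 101001 XOR 101001 = 000000
Remainder = 00000 (zero — the frame passes the CRC check).

00000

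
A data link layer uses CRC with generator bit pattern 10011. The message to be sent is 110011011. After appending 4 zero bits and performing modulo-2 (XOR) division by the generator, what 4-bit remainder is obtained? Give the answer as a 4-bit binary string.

Append 4 zeros: 1100110110000. Divide by 10011 (XOR where the leading bit is 1):
  pos 0: 11001 XOR 10011 = 01010
  pos 1: 10101 XOR 10011 = 00110
  pos 3: 11001 XOR 10011 = 01010
  pos 4: 10101 XOR 10011 = 00110
  pos 6: 11000 XOR 10011 = 01011
  pos 7: 10110 XOR 10011 = 00101
Remainder (last 4 bits) = 1010. This is the CRC / FCS.

1010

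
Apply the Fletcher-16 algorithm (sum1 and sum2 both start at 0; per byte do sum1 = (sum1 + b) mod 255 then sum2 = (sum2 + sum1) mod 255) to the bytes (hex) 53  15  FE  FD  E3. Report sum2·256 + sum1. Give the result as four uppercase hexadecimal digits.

D149

Running sums (mod 255):
  after byte 0 (53): sum1=83, sum2=83
  after byte 1 (15): sum1=104, sum2=187
  after byte 2 (FE): sum1=103, sum2=35
  after byte 3 (FD): sum1=101, sum2=136
  after byte 4 (E3): sum1=73, sum2=209
Checksum = sum2·256 + sum1 = 209·256 + 73 = 53577 = 0xD149.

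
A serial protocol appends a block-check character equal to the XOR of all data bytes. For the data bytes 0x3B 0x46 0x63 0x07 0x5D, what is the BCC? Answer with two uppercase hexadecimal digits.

44

XOR the bytes together:
  start with 0x3B
  0x3B ⊕ 0x46 = 0x7D
  0x7D ⊕ 0x63 = 0x1E
  0x1E ⊕ 0x07 = 0x19
  0x19 ⊕ 0x5D = 0x44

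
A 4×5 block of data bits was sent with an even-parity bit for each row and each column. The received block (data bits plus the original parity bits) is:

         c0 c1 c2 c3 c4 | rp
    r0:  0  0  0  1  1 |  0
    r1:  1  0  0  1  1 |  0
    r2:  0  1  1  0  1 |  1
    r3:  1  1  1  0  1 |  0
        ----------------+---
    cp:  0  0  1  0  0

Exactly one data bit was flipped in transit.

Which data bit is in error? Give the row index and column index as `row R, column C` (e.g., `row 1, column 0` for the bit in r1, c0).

row 1, column 2

Recompute each row's even parity and compare to rp:
  r0: data parity 0, sent rp 0 → ok
  r1: data parity 1, sent rp 0 → mismatch
  r2: data parity 1, sent rp 1 → ok
  r3: data parity 0, sent rp 0 → ok
Recompute each column's even parity and compare to cp:
  c0: data parity 0, sent cp 0 → ok
  c1: data parity 0, sent cp 0 → ok
  c2: data parity 0, sent cp 1 → mismatch
  c3: data parity 0, sent cp 0 → ok
  c4: data parity 0, sent cp 0 → ok
Exactly one row (r1) and one column (c2) fail → the flipped bit is at their intersection.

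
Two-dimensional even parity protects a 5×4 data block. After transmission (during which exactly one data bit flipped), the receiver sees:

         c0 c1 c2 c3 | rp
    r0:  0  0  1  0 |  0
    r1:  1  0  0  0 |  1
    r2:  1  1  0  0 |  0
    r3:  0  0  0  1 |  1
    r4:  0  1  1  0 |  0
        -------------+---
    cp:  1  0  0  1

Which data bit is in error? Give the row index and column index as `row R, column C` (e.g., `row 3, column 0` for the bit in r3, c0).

Recompute each row's even parity and compare to rp:
  r0: data parity 1, sent rp 0 → mismatch
  r1: data parity 1, sent rp 1 → ok
  r2: data parity 0, sent rp 0 → ok
  r3: data parity 1, sent rp 1 → ok
  r4: data parity 0, sent rp 0 → ok
Recompute each column's even parity and compare to cp:
  c0: data parity 0, sent cp 1 → mismatch
  c1: data parity 0, sent cp 0 → ok
  c2: data parity 0, sent cp 0 → ok
  c3: data parity 1, sent cp 1 → ok
Exactly one row (r0) and one column (c0) fail → the flipped bit is at their intersection.

row 0, column 0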